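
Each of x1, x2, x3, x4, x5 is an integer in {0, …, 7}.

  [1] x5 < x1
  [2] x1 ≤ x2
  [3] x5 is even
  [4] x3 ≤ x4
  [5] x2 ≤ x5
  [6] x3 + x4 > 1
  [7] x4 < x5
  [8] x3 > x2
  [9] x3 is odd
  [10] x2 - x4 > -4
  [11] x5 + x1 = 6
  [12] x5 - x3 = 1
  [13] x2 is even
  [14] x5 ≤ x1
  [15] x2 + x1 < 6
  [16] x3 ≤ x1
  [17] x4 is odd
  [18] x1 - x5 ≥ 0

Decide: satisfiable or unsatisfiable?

Constraints 2, 4, 7, 8, and 18 give x4 < x5, x5 ≤ x1, x1 ≤ x2, x2 < x3, x3 ≤ x4. Chaining: x4 < x5 ≤ x1 ≤ x2 < x3 ≤ x4, which forces x4 < x4 — impossible.

Unsatisfiable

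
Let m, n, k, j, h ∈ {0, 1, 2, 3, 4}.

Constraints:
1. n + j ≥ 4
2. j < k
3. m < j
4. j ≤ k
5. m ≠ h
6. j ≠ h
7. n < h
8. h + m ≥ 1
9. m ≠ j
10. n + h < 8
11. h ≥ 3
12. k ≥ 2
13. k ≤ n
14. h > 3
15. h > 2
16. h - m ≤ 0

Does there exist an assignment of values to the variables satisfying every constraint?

Constraints 2, 3, 7, 13, and 16 give j < k, k ≤ n, n < h, h ≤ m, m < j. Chaining: j < k ≤ n < h ≤ m < j, which forces j < j — impossible.

Unsatisfiable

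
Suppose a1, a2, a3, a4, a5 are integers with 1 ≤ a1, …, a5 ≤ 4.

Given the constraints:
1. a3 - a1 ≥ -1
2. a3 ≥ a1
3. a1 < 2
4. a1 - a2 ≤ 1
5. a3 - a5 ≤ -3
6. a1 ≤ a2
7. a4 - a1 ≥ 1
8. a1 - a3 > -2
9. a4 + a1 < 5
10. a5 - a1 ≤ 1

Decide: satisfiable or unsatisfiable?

Unsatisfiable

Constraints 1, 5, and 10 give a3 − a1 ≥ -1, a1 − a5 ≥ -1, a5 − a3 ≥ 3.
Adding all 3 inequalities: the left sides telescope to 0, and the right sides sum to (-1) + (-1) + 3 = 1. So 0 ≥ 1, which is false.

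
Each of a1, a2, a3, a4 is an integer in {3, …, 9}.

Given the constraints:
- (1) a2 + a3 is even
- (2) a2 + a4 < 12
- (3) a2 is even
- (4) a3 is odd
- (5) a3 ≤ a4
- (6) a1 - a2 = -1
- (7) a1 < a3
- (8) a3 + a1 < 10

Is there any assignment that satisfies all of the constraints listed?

Unsatisfiable

Constraint 3 makes a2 even and constraint 4 makes a3 odd, so a2 + a3 must be odd. Constraint 1 says a2 + a3 is even — contradiction.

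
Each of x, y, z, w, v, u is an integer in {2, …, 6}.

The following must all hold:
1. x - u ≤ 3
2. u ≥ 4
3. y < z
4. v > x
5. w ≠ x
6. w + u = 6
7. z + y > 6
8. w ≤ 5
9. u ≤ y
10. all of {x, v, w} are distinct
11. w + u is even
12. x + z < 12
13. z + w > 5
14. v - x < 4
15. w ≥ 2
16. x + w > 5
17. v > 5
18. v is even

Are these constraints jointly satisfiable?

Satisfiable

Take x = 5, y = 4, z = 5, w = 2, v = 6, u = 4. Then constraint 1: x - u = 1; constraint 6: w + u = 6, and every other listed constraint is also met.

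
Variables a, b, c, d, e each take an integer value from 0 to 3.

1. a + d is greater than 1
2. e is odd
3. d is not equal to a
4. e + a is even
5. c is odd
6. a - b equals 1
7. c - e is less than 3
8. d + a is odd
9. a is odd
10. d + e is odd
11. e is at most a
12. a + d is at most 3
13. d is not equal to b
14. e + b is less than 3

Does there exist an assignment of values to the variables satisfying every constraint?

Satisfiable

Try a = 1, b = 0, c = 3, d = 2, e = 1.
Check constraint 1: a + d = 3; constraint 6: a - b = 1. The remaining constraints are straightforward to verify.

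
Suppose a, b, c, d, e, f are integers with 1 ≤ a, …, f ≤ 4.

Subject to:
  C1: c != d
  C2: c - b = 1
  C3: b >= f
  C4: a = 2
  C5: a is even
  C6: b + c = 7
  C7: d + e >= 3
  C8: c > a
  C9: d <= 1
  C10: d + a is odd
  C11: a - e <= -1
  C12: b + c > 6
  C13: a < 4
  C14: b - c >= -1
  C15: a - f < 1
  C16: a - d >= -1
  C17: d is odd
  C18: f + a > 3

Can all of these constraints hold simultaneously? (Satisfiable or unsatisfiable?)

Setting (a, b, c, d, e, f) = (2, 3, 4, 1, 3, 2) satisfies everything: constraint 2: c - b = 1; constraint 6: b + c = 7; constraint 7: d + e = 4, and the others follow.

Satisfiable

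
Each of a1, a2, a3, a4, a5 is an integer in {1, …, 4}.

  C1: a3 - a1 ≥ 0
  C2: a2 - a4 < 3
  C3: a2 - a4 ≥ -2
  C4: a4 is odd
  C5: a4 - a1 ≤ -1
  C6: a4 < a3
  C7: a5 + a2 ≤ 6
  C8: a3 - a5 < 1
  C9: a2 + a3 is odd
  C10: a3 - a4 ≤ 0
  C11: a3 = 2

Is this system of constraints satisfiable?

Unsatisfiable

Constraints 1, 5, and 10 give a1 − a4 ≥ 1, a4 − a3 ≥ 0, a3 − a1 ≥ 0.
Adding all 3 inequalities: the left sides telescope to 0, and the right sides sum to 1 + 0 + 0 = 1. So 0 ≥ 1, which is false.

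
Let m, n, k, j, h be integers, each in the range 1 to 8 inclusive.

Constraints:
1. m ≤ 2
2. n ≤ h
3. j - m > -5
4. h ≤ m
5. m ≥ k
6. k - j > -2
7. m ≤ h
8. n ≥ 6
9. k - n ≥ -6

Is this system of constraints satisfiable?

From constraints 2 and 8: h ≥ n and n ≥ 6, so h ≥ 6. From constraints 1 and 4: h ≤ m and m ≤ 2, so h ≤ 2. But 2 < 6, so no value of h works.

Unsatisfiable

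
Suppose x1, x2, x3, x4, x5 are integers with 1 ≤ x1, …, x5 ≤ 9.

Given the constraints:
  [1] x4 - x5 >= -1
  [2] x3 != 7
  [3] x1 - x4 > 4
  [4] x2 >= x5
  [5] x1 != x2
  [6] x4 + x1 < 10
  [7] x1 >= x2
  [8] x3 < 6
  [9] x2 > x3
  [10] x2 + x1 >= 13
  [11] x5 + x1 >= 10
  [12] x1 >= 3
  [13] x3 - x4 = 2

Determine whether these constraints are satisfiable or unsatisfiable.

Try x1 = 8, x2 = 7, x3 = 3, x4 = 1, x5 = 2.
Check constraint 1: x4 - x5 = -1; constraint 3: x1 - x4 = 7; constraint 6: x4 + x1 = 9. The remaining constraints are straightforward to verify.

Satisfiable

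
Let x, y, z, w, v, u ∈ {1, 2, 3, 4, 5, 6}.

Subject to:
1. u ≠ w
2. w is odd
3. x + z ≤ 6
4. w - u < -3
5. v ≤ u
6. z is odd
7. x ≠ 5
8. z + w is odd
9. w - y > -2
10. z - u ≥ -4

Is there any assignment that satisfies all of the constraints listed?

Constraint 6 makes z odd and constraint 2 makes w odd, so z + w must be even. Constraint 8 says z + w is odd — contradiction.

Unsatisfiable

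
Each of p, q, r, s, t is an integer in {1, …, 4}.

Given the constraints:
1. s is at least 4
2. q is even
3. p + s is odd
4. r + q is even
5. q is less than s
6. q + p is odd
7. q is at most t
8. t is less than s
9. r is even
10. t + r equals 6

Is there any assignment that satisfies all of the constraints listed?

The assignment p = 3, q = 2, r = 4, s = 4, t = 2 works:
  constraint 2 holds since q = 2 is even.
  constraint 3 holds since p + s = 7 is odd.
  constraint 10 holds since t + r = 6.
The rest check out directly.

Satisfiable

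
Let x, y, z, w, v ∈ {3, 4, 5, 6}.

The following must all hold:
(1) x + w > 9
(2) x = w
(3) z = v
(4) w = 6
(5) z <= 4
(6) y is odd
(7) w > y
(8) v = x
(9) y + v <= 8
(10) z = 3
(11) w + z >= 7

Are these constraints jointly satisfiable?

Constraint 10 fixes z = 3 and constraint 4 fixes w = 6. Constraints 2, 3, and 8 give z = v = x = w, so z = w. But 3 ≠ 6 — contradiction.

Unsatisfiable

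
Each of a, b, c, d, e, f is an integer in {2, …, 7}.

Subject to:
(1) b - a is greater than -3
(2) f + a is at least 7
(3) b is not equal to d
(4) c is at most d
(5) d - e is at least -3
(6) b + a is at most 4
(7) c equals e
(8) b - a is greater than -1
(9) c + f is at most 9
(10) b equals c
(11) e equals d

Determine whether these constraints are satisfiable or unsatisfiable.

Unsatisfiable

From constraints 7, 10, and 11, b = c = e = d, so b = d. But constraint 3 says b ≠ d. Contradiction.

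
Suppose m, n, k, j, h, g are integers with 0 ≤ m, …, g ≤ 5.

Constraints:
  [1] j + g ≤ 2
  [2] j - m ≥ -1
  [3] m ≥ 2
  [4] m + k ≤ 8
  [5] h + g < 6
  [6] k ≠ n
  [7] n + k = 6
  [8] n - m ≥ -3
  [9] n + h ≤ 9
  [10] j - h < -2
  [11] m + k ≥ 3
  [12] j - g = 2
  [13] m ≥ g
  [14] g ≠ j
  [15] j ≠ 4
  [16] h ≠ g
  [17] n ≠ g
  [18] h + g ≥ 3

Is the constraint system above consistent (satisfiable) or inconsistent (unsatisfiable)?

Take m = 2, n = 2, k = 4, j = 2, h = 5, g = 0. Then constraint 1: j + g = 2; constraint 2: j - m = 0; constraint 4: m + k = 6, and every other listed constraint is also met.

Satisfiable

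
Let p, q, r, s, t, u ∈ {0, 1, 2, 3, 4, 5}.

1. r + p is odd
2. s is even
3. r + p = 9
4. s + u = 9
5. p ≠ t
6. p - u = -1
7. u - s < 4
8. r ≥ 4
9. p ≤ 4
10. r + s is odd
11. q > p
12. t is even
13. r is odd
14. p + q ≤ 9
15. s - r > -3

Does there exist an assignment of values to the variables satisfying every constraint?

Satisfiable

Try p = 4, q = 5, r = 5, s = 4, t = 2, u = 5.
Check constraint 3: r + p = 9; constraint 4: s + u = 9; constraint 6: p - u = -1. The remaining constraints are straightforward to verify.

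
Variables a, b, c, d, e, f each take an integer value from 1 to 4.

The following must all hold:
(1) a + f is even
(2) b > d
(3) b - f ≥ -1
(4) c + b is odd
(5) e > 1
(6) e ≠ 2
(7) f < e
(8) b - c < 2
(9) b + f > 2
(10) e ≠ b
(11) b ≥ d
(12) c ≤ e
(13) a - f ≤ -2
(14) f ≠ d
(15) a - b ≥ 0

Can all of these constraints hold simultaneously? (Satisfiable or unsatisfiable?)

Unsatisfiable

Constraints 3, 13, and 15 give a − b ≥ 0, b − f ≥ -1, f − a ≥ 2.
Adding all 3 inequalities: the left sides telescope to 0, and the right sides sum to 0 + (-1) + 2 = 1. So 0 ≥ 1, which is false.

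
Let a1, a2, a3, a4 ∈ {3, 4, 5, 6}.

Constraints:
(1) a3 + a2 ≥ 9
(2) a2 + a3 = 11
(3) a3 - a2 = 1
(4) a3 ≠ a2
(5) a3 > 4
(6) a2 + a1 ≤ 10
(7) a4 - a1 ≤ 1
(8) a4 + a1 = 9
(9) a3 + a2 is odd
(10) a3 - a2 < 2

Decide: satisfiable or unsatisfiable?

Try a1 = 4, a2 = 5, a3 = 6, a4 = 5.
Check constraint 1: a3 + a2 = 11; constraint 2: a2 + a3 = 11. The remaining constraints are straightforward to verify.

Satisfiable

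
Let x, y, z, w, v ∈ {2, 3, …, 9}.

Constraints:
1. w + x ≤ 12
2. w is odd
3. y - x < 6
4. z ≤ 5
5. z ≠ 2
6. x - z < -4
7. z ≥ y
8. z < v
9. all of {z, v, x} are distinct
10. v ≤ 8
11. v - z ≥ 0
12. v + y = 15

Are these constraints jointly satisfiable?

Unsatisfiable

From constraint 10: v ≤ 8. From constraints 4 and 7: y ≤ z ≤ 5. Hence v + y ≤ 13. But constraint 12 requires v + y = 15, and 15 > 13. Contradiction.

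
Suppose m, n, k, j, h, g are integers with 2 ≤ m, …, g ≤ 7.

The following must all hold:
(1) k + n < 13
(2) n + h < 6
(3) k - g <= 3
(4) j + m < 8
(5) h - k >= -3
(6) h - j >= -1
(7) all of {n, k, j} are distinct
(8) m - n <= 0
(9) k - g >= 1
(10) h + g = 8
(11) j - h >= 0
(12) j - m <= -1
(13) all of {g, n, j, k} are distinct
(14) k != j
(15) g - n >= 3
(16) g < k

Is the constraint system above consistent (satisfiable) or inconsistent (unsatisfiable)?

Constraints 5, 8, 9, 11, 12, and 15 give j − h ≥ 0, h − k ≥ -3, k − g ≥ 1, g − n ≥ 3, n − m ≥ 0, m − j ≥ 1.
Adding all 6 inequalities: the left sides telescope to 0, and the right sides sum to 0 + (-3) + 1 + 3 + 0 + 1 = 2. So 0 ≥ 2, which is false.

Unsatisfiable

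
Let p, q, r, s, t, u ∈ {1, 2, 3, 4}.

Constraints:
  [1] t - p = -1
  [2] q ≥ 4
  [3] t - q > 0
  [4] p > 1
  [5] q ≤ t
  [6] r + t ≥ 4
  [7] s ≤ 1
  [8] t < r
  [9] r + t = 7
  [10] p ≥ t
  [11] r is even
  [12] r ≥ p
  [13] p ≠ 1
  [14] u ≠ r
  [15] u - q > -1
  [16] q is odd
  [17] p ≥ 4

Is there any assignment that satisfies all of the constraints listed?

Unsatisfiable

From constraints 12 and 17: r ≥ p ≥ 4. From constraints 2 and 5: t ≥ q ≥ 4. Hence r + t ≥ 8. But constraint 9 requires r + t = 7, and 7 < 8. Contradiction.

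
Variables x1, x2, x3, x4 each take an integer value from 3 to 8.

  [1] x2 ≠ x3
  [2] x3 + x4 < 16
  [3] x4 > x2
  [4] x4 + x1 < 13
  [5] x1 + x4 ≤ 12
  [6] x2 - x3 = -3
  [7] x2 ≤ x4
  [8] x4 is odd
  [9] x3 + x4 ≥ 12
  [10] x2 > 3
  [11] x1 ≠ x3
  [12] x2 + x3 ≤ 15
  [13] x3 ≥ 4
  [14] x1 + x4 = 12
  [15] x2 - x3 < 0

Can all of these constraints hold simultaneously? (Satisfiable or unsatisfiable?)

The assignment x1 = 5, x2 = 5, x3 = 8, x4 = 7 works:
  constraint 2 holds since x3 + x4 = 15.
  constraint 4 holds since x4 + x1 = 12.
The rest check out directly.

Satisfiable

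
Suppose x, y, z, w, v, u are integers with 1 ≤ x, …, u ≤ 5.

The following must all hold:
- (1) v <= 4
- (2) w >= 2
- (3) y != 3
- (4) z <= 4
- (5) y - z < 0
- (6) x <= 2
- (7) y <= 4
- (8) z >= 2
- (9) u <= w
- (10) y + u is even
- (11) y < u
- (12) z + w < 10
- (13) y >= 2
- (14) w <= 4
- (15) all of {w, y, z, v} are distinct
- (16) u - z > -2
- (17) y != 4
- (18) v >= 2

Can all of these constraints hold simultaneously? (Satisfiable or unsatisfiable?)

Unsatisfiable

Constraints 1, 2, 4, 7, 8, 13, 14, and 18 confine each of w, y, z, v to the 3 values {2, …, 4}.
Constraint 15 requires all 4 of them to be distinct, but only 3 values are available — impossible by the pigeonhole principle.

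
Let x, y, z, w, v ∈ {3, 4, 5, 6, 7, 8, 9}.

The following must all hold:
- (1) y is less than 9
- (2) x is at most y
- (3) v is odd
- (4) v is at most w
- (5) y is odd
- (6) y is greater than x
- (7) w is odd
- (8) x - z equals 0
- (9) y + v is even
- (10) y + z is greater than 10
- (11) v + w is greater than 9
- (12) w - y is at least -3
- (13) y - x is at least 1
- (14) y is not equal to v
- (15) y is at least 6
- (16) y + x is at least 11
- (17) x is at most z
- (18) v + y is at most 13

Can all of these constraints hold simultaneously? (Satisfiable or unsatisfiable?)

One satisfying assignment is x = 6, y = 7, z = 6, w = 7, v = 3.
For the less obvious constraints — constraint 8: x - z = 0; constraint 10: y + z = 13 — and the others hold by inspection.

Satisfiable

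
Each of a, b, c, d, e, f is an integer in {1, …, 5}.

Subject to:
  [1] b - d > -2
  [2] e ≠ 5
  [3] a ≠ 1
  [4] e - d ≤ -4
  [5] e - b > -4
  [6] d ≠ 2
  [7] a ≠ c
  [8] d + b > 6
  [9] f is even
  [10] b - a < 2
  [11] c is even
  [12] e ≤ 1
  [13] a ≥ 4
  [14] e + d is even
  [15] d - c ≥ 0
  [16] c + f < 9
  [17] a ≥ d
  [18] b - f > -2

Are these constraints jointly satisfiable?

One satisfying assignment is a = 5, b = 4, c = 2, d = 5, e = 1, f = 4.
For the less obvious constraints — constraint 1: b - d = -1; constraint 4: e - d = -4; constraint 5: e - b = -3 — and the others hold by inspection.

Satisfiable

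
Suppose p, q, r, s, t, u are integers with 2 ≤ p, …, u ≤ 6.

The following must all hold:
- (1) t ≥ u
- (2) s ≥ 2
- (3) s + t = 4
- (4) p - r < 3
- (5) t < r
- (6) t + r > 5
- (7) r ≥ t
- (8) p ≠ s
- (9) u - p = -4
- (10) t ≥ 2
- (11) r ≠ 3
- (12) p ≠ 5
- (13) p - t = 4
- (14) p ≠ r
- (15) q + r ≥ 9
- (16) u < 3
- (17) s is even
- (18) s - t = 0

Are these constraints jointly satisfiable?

Setting (p, q, r, s, t, u) = (6, 6, 4, 2, 2, 2) satisfies everything: constraint 3: s + t = 4; constraint 4: p - r = 2; constraint 6: t + r = 6, and the others follow.

Satisfiable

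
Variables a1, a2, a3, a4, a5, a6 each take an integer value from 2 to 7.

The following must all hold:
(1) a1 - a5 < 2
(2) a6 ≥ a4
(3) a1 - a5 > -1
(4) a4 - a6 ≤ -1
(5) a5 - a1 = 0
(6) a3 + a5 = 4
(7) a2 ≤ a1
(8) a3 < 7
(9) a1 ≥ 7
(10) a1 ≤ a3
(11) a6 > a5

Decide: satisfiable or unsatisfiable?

From constraints 9 and 10: a3 ≥ a1 and a1 ≥ 7, so a3 ≥ 7. From constraint 8: a3 ≤ 6. But 6 < 7, so no value of a3 works.

Unsatisfiable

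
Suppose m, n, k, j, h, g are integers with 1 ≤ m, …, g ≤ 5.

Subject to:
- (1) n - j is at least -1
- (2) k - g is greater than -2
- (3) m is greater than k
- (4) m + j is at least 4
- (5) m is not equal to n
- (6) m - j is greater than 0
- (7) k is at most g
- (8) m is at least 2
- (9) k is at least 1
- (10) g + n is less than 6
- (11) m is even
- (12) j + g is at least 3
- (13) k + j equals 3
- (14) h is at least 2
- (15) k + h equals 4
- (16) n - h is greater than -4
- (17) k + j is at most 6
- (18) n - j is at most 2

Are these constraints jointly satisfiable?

The assignment m = 4, n = 1, k = 2, j = 1, h = 2, g = 2 works:
  constraint 1 holds since n - j = 0.
  constraint 2 holds since k - g = 0.
The rest check out directly.

Satisfiable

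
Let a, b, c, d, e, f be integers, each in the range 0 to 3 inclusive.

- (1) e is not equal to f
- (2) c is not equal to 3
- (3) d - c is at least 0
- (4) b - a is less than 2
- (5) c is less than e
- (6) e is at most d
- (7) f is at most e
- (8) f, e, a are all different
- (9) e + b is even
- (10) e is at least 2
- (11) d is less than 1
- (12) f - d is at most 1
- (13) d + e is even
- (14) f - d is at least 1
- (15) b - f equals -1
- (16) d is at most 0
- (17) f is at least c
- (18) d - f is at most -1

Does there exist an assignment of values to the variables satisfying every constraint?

From constraint 10: e ≥ 2. From constraints 6 and 16: e ≤ d and d ≤ 0, so e ≤ 0. But 0 < 2, so no value of e works.

Unsatisfiable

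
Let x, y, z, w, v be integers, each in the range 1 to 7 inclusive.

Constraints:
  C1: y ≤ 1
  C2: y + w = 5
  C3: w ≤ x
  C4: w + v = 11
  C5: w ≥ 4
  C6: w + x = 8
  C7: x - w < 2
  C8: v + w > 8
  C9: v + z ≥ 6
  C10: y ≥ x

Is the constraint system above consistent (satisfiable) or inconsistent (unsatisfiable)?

Unsatisfiable

From constraints 3 and 5: x ≥ w and w ≥ 4, so x ≥ 4. From constraints 1 and 10: x ≤ y and y ≤ 1, so x ≤ 1. But 1 < 4, so no value of x works.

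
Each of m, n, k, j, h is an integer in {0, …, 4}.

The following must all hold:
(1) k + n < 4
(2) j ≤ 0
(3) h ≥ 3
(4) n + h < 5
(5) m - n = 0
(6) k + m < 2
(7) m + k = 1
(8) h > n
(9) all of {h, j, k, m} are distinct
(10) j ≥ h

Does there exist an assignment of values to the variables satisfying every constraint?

From constraints 3 and 10: j ≥ h and h ≥ 3, so j ≥ 3. From constraint 2: j ≤ 0. But 0 < 3, so no value of j works.

Unsatisfiable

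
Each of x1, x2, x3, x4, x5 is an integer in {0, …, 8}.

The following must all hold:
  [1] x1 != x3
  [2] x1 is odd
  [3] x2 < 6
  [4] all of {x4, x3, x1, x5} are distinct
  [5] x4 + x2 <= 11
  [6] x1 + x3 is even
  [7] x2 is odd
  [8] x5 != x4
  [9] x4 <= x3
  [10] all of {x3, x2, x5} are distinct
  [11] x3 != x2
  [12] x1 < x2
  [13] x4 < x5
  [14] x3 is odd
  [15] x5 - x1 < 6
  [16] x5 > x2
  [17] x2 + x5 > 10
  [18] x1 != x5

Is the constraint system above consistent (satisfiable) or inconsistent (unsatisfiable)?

Setting (x1, x2, x3, x4, x5) = (1, 5, 7, 4, 6) satisfies everything: constraint 5: x4 + x2 = 9; constraint 15: x5 - x1 = 5, and the others follow.

Satisfiable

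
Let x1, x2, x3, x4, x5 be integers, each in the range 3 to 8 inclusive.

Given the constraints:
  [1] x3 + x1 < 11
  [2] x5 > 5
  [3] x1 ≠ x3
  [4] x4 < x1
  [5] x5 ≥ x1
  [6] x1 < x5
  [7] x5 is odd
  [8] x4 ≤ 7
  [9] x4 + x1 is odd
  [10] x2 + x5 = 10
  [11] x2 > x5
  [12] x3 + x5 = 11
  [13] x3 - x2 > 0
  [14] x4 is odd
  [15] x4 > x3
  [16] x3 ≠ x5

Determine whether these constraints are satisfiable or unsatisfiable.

Unsatisfiable

Constraints 4, 6, 11, 13, and 15 give x3 < x4, x4 < x1, x1 < x5, x5 < x2, x2 < x3. Chaining: x3 < x4 < x1 < x5 < x2 < x3, which forces x3 < x3 — impossible.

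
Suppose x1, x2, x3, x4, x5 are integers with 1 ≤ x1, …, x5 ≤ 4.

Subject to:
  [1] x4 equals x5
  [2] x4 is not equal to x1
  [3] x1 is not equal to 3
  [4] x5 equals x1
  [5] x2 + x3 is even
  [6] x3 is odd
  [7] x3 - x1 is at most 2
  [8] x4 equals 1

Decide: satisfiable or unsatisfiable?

From constraints 1 and 4, x4 = x5 = x1, so x4 = x1. But constraint 2 says x4 ≠ x1. Contradiction.

Unsatisfiable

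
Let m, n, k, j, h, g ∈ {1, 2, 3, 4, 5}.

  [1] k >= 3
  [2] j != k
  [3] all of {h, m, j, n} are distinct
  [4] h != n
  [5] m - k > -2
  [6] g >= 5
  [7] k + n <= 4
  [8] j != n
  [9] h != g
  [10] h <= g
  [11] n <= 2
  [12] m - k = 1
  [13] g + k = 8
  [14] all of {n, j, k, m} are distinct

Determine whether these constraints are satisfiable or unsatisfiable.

Satisfiable

The assignment m = 4, n = 1, k = 3, j = 5, h = 3, g = 5 works:
  constraint 5 holds since m - k = 1.
  constraint 7 holds since k + n = 4.
The rest check out directly.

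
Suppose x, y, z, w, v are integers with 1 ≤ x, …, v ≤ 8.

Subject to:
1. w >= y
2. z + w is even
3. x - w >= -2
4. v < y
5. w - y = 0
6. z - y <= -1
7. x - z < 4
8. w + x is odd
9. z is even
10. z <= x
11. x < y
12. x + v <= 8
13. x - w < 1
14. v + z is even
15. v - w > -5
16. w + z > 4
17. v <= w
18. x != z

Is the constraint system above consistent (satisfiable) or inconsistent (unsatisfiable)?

Take x = 3, y = 4, z = 2, w = 4, v = 2. Then constraint 3: x - w = -1; constraint 5: w - y = 0, and every other listed constraint is also met.

Satisfiable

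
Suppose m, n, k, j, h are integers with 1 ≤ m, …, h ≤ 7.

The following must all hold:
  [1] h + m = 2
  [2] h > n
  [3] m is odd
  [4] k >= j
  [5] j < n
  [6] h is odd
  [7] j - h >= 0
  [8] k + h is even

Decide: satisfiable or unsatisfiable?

Unsatisfiable

Constraints 2, 5, and 7 give j < n, n < h, h ≤ j. Chaining: j < n < h ≤ j, which forces j < j — impossible.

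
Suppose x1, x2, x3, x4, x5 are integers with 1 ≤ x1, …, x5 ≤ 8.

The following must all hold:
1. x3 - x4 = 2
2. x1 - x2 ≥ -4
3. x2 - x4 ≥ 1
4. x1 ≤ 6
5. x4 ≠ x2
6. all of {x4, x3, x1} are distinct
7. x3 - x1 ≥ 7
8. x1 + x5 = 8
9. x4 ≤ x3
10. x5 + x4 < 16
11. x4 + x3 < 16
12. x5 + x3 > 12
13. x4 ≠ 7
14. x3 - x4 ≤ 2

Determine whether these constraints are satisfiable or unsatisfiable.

Unsatisfiable

Constraints 2, 3, 7, and 14 give x1 − x2 ≥ -4, x2 − x4 ≥ 1, x4 − x3 ≥ -2, x3 − x1 ≥ 7.
Adding all 4 inequalities: the left sides telescope to 0, and the right sides sum to (-4) + 1 + (-2) + 7 = 2. So 0 ≥ 2, which is false.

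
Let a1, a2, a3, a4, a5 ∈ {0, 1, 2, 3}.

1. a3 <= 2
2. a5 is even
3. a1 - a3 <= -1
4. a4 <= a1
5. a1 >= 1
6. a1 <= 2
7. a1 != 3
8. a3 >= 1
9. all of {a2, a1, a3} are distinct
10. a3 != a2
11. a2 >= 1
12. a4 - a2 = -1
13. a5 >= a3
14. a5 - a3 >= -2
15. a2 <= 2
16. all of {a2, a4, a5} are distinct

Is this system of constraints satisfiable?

Constraints 1, 5, 6, 8, 11, and 15 confine each of a2, a1, a3 to the 2 values {1, 2}.
Constraint 9 requires all 3 of them to be distinct, but only 2 values are available — impossible by the pigeonhole principle.

Unsatisfiable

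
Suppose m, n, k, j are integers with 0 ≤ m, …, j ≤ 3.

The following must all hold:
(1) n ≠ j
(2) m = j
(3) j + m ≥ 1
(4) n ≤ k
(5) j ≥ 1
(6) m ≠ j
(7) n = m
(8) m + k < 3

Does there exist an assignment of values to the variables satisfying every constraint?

From constraints 2 and 7, n = m = j, so n = j. But constraint 1 says n ≠ j. Contradiction.

Unsatisfiable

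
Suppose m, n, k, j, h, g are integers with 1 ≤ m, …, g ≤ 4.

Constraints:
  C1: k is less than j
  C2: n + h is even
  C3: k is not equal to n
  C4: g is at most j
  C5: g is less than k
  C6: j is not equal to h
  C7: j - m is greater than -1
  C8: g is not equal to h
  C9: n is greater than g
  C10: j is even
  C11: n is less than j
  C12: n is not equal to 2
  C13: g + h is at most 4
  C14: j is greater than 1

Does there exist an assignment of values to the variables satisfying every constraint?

Satisfiable

Take m = 2, n = 3, k = 2, j = 4, h = 3, g = 1. Then constraint 7: j - m = 2; constraint 13: g + h = 4, and every other listed constraint is also met.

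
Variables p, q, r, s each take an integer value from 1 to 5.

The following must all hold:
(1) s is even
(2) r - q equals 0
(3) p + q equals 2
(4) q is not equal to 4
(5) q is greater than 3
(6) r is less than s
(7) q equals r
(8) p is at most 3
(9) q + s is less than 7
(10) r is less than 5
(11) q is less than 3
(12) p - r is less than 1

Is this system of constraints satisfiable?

Unsatisfiable

From constraint 5: q ≥ 4. From constraint 11: q ≤ 2. But 2 < 4, so no value of q works.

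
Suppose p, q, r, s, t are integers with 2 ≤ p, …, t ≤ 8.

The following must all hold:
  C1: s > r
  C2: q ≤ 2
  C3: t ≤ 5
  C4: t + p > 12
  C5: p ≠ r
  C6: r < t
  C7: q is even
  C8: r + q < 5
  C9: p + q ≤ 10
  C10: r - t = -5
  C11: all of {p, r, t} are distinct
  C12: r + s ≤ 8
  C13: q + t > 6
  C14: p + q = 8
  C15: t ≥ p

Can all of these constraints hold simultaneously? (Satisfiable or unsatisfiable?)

From constraints 3 and 15: p ≤ t ≤ 5. From constraint 2: q ≤ 2. Hence p + q ≤ 7. But constraint 14 requires p + q = 8, and 8 > 7. Contradiction.

Unsatisfiable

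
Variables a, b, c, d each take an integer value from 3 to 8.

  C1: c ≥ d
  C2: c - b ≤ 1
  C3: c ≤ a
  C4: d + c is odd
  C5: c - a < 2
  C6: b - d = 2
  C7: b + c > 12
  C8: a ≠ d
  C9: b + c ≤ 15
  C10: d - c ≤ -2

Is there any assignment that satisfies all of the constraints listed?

Satisfiable

Take a = 8, b = 6, c = 7, d = 4. Then constraint 2: c - b = 1; constraint 5: c - a = -1; constraint 6: b - d = 2, and every other listed constraint is also met.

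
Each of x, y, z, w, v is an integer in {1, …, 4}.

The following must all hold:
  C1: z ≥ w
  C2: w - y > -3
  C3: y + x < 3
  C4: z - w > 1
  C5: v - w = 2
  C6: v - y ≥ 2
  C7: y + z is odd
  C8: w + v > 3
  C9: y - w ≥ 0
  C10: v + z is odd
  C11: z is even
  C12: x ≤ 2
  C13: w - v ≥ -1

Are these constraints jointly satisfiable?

Constraints 6, 9, and 13 give v − y ≥ 2, y − w ≥ 0, w − v ≥ -1.
Adding all 3 inequalities: the left sides telescope to 0, and the right sides sum to 2 + 0 + (-1) = 1. So 0 ≥ 1, which is false.

Unsatisfiable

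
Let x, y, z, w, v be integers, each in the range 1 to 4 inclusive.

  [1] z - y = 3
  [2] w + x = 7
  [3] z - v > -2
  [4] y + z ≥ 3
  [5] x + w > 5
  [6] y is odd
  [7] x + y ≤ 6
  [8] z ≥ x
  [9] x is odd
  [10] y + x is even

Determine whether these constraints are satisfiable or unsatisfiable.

The assignment x = 3, y = 1, z = 4, w = 4, v = 4 works:
  constraint 1 holds since z - y = 3.
  constraint 2 holds since w + x = 7.
The rest check out directly.

Satisfiable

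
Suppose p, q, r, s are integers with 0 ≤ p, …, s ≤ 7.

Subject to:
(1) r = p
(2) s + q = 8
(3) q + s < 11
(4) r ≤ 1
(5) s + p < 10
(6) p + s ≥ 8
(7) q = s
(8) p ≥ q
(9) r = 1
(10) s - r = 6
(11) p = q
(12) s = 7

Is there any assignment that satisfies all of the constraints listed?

Constraint 9 fixes r = 1 and constraint 12 fixes s = 7. Constraints 1, 7, and 11 give r = p = q = s, so r = s. But 1 ≠ 7 — contradiction.

Unsatisfiable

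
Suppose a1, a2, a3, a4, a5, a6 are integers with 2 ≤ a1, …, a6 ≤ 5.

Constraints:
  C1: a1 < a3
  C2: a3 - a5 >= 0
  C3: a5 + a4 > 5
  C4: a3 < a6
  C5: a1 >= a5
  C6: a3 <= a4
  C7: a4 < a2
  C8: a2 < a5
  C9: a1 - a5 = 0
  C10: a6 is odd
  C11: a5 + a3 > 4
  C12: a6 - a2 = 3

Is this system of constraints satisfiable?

Unsatisfiable

Constraints 1, 5, 6, 7, and 8 give a5 ≤ a1, a1 < a3, a3 ≤ a4, a4 < a2, a2 < a5. Chaining: a5 ≤ a1 < a3 ≤ a4 < a2 < a5, which forces a5 < a5 — impossible.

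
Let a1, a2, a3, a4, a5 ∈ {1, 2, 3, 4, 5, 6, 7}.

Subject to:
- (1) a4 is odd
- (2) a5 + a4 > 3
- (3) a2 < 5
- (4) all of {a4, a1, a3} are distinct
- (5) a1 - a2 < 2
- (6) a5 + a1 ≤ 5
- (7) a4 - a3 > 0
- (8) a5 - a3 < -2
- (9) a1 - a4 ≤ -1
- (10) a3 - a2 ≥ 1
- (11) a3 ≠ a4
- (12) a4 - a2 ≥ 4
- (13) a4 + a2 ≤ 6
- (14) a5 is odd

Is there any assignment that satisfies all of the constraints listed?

Take a1 = 1, a2 = 1, a3 = 4, a4 = 5, a5 = 1. Then constraint 2: a5 + a4 = 6; constraint 5: a1 - a2 = 0; constraint 6: a5 + a1 = 2, and every other listed constraint is also met.

Satisfiable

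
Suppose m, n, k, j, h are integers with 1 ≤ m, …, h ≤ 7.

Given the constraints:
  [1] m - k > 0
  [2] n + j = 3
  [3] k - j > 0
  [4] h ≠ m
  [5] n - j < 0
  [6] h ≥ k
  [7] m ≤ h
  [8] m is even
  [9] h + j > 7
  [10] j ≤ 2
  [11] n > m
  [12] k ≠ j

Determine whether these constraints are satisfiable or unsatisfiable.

Constraints 1, 3, 5, and 11 give k < m, m < n, n < j, j < k. Chaining: k < m < n < j < k, which forces k < k — impossible.

Unsatisfiable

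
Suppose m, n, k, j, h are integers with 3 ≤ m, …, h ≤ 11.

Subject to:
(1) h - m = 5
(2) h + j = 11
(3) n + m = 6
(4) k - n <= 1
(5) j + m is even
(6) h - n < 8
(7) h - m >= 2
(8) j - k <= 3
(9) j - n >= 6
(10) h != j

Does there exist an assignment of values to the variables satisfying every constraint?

Unsatisfiable

Constraints 4, 8, and 9 give j − n ≥ 6, n − k ≥ -1, k − j ≥ -3.
Adding all 3 inequalities: the left sides telescope to 0, and the right sides sum to 6 + (-1) + (-3) = 2. So 0 ≥ 2, which is false.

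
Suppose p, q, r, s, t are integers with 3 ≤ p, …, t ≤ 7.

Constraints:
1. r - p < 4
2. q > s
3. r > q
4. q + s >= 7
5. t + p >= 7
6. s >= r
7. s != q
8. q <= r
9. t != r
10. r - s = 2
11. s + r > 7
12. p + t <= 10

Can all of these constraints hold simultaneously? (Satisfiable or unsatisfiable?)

Unsatisfiable

Constraints 2, 6, and 8 give s < q, q ≤ r, r ≤ s. Chaining: s < q ≤ r ≤ s, which forces s < s — impossible.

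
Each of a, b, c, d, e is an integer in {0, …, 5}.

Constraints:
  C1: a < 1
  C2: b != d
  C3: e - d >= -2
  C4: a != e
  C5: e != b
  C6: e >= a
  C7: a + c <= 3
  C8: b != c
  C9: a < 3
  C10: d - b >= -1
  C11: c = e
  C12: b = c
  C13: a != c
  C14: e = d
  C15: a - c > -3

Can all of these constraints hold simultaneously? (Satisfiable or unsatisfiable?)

From constraints 11, 12, and 14, b = c = e = d, so b = d. But constraint 2 says b ≠ d. Contradiction.

Unsatisfiable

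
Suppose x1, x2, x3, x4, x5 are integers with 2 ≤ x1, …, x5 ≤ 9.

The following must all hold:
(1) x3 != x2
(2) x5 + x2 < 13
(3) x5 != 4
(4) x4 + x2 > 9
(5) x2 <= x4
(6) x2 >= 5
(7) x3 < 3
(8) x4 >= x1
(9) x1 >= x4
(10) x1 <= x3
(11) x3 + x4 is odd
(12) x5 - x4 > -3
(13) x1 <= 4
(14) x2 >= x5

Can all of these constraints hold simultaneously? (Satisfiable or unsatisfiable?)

From constraints 5 and 6: x4 ≥ x2 and x2 ≥ 5, so x4 ≥ 5. From constraints 9 and 13: x4 ≤ x1 and x1 ≤ 4, so x4 ≤ 4. But 4 < 5, so no value of x4 works.

Unsatisfiable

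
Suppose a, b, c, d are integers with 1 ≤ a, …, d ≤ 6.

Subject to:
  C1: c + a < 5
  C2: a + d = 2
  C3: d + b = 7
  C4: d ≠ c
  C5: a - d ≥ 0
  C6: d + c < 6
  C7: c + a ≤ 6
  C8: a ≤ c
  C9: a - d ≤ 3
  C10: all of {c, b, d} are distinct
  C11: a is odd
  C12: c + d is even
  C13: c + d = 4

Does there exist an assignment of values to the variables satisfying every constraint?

Setting (a, b, c, d) = (1, 6, 3, 1) satisfies everything: constraint 1: c + a = 4; constraint 2: a + d = 2; constraint 3: d + b = 7, and the others follow.

Satisfiable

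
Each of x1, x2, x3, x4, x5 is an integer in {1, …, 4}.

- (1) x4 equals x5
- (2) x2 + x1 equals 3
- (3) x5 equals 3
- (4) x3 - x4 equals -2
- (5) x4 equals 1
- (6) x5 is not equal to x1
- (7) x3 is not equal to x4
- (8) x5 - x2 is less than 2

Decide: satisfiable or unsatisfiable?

Unsatisfiable

Constraint 5 fixes x4 = 1 and constraint 3 fixes x5 = 3, but constraint 1 requires x4 = x5. Since 1 ≠ 3, contradiction.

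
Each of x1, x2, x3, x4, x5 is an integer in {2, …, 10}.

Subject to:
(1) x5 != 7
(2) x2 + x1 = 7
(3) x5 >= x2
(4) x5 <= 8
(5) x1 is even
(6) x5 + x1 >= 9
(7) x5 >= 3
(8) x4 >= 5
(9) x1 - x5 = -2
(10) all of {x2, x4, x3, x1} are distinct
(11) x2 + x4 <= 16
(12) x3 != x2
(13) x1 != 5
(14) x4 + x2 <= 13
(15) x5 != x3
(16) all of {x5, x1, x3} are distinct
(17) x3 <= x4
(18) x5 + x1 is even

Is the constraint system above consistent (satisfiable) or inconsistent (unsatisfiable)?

Setting (x1, x2, x3, x4, x5) = (4, 3, 8, 10, 6) satisfies everything: constraint 2: x2 + x1 = 7; constraint 6: x5 + x1 = 10; constraint 9: x1 - x5 = -2, and the others follow.

Satisfiable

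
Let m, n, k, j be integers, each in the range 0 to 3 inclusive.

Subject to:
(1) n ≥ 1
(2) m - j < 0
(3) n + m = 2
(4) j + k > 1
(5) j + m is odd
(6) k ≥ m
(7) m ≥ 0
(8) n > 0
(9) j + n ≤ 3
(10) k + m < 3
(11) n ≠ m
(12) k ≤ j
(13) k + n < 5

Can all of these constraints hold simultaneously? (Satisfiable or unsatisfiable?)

Satisfiable

Setting (m, n, k, j) = (0, 2, 1, 1) satisfies everything: constraint 2: m - j = -1; constraint 3: n + m = 2; constraint 4: j + k = 2, and the others follow.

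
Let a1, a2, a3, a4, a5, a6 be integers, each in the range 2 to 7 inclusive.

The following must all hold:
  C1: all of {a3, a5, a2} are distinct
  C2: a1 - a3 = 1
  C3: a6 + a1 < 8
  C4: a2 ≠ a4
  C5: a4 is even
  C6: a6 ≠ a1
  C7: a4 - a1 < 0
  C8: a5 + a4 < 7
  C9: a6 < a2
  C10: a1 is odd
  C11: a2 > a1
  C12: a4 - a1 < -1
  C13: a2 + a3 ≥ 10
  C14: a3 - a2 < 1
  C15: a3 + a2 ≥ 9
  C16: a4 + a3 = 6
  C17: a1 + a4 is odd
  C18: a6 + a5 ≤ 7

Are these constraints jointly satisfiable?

Try a1 = 5, a2 = 6, a3 = 4, a4 = 2, a5 = 3, a6 = 2.
Check constraint 2: a1 - a3 = 1; constraint 3: a6 + a1 = 7. The remaining constraints are straightforward to verify.

Satisfiable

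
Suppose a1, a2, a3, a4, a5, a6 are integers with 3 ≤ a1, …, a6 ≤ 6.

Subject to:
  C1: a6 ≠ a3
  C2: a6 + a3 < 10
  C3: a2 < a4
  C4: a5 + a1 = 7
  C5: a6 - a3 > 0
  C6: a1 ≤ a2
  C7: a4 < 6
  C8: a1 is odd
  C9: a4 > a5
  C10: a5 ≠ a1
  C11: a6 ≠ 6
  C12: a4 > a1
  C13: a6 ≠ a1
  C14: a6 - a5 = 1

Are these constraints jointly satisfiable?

Try a1 = 3, a2 = 3, a3 = 3, a4 = 5, a5 = 4, a6 = 5.
Check constraint 2: a6 + a3 = 8; constraint 4: a5 + a1 = 7. The remaining constraints are straightforward to verify.

Satisfiable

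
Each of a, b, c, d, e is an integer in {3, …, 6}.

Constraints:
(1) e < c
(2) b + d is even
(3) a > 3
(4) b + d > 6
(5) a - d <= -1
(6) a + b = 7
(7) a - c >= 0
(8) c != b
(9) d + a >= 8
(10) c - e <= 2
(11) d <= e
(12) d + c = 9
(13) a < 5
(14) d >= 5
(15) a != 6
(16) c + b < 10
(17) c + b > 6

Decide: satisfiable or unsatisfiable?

Constraints 1, 5, 7, and 11 give e < c, c ≤ a, a < d, d ≤ e. Chaining: e < c ≤ a < d ≤ e, which forces e < e — impossible.

Unsatisfiable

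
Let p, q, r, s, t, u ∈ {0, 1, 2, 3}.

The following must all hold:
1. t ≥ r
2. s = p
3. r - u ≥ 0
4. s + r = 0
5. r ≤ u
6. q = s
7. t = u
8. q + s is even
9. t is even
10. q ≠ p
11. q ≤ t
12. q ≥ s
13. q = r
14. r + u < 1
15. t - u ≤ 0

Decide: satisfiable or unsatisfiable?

From constraints 2 and 6, q = s = p, so q = p. But constraint 10 says q ≠ p. Contradiction.

Unsatisfiable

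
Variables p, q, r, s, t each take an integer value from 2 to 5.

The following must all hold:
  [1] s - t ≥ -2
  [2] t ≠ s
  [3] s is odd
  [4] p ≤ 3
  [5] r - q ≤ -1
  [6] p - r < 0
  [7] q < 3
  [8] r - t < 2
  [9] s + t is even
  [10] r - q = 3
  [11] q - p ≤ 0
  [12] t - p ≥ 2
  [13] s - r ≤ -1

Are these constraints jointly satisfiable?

Unsatisfiable

Constraints 1, 5, 11, 12, and 13 give r − s ≥ 1, s − t ≥ -2, t − p ≥ 2, p − q ≥ 0, q − r ≥ 1.
Adding all 5 inequalities: the left sides telescope to 0, and the right sides sum to 1 + (-2) + 2 + 0 + 1 = 2. So 0 ≥ 2, which is false.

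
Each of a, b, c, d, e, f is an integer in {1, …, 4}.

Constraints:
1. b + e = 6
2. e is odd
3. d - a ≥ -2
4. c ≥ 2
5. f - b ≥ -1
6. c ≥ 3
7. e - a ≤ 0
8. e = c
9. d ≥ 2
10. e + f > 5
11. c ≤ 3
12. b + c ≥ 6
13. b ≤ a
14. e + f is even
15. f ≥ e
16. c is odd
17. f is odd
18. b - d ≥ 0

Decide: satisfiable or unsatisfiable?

Satisfiable

Try a = 3, b = 3, c = 3, d = 3, e = 3, f = 3.
Check constraint 1: b + e = 6; constraint 3: d - a = 0; constraint 5: f - b = 0. The remaining constraints are straightforward to verify.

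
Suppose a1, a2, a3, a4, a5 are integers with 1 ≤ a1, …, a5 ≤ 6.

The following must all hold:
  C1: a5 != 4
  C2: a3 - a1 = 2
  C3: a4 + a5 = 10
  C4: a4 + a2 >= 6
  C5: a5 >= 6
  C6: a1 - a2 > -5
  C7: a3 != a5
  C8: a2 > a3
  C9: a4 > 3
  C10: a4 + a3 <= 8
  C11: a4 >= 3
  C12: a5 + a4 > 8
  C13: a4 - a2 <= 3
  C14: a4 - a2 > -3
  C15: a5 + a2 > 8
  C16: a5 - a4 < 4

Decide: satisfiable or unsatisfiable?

Satisfiable

One satisfying assignment is a1 = 1, a2 = 4, a3 = 3, a4 = 4, a5 = 6.
For the less obvious constraints — constraint 2: a3 - a1 = 2; constraint 3: a4 + a5 = 10; constraint 4: a4 + a2 = 8 — and the others hold by inspection.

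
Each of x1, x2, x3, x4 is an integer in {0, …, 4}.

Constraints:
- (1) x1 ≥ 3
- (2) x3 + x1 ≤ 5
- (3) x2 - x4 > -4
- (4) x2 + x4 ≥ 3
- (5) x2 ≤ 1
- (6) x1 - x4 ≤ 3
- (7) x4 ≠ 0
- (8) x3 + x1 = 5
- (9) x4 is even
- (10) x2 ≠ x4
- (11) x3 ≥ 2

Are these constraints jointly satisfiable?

One satisfying assignment is x1 = 3, x2 = 1, x3 = 2, x4 = 2.
For the less obvious constraints — constraint 2: x3 + x1 = 5; constraint 3: x2 - x4 = -1 — and the others hold by inspection.

Satisfiable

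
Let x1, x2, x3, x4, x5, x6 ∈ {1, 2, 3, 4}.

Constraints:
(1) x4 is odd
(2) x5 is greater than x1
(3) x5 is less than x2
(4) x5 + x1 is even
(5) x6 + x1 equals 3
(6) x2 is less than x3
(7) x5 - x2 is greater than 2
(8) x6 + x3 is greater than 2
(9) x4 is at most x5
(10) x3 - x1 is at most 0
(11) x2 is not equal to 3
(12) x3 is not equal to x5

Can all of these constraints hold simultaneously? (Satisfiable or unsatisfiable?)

Constraints 2, 3, 6, and 10 give x5 < x2, x2 < x3, x3 ≤ x1, x1 < x5. Chaining: x5 < x2 < x3 ≤ x1 < x5, which forces x5 < x5 — impossible.

Unsatisfiable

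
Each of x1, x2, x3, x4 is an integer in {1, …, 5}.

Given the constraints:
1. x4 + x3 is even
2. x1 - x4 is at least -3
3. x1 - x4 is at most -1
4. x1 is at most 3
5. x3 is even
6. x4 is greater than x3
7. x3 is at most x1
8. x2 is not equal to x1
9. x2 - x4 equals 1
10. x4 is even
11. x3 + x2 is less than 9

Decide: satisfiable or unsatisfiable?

Satisfiable

The assignment x1 = 3, x2 = 5, x3 = 2, x4 = 4 works:
  constraint 2 holds since x1 - x4 = -1.
  constraint 3 holds since x1 - x4 = -1.
  constraint 9 holds since x2 - x4 = 1.
The rest check out directly.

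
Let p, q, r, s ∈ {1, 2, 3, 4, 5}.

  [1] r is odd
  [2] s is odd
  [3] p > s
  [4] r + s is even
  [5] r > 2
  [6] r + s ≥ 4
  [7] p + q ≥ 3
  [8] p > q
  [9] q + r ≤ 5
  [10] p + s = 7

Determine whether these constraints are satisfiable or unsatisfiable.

Satisfiable

Take p = 4, q = 2, r = 3, s = 3. Then constraint 6: r + s = 6; constraint 7: p + q = 6, and every other listed constraint is also met.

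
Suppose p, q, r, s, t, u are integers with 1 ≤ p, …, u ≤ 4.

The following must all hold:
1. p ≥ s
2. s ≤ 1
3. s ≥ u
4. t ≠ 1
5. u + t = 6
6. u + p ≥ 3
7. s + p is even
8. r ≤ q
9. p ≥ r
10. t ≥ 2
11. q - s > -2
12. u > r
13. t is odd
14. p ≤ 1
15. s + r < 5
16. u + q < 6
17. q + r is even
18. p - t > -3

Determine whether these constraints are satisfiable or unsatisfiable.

From constraints 2 and 3: u ≤ s ≤ 1. From constraint 14: p ≤ 1. Hence u + p ≤ 2. But constraint 6 requires u + p ≥ 3, and 3 > 2. Contradiction.

Unsatisfiable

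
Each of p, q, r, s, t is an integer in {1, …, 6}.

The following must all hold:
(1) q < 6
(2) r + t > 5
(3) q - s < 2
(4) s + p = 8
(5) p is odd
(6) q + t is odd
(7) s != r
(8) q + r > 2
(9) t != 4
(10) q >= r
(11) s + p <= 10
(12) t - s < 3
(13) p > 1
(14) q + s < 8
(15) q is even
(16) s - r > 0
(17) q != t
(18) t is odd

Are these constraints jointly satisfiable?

Take p = 5, q = 2, r = 1, s = 3, t = 5. Then constraint 2: r + t = 6; constraint 3: q - s = -1; constraint 4: s + p = 8, and every other listed constraint is also met.

Satisfiable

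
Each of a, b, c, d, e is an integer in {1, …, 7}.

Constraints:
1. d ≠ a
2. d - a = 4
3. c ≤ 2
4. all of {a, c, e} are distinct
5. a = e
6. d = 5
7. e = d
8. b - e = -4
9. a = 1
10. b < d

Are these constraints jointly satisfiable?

Unsatisfiable

Constraint 9 fixes a = 1 and constraint 6 fixes d = 5. Constraints 5 and 7 give a = e = d, so a = d. But 1 ≠ 5 — contradiction.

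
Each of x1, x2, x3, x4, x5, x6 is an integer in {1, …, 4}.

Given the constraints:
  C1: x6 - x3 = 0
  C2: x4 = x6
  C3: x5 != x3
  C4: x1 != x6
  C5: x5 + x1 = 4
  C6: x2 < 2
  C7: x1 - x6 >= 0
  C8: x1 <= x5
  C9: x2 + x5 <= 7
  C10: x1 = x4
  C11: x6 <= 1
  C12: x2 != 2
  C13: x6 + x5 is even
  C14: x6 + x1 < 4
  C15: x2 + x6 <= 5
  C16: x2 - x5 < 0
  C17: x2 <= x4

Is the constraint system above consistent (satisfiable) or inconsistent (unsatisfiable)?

From constraints 2 and 10, x1 = x4 = x6, so x1 = x6. But constraint 4 says x1 ≠ x6. Contradiction.

Unsatisfiable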